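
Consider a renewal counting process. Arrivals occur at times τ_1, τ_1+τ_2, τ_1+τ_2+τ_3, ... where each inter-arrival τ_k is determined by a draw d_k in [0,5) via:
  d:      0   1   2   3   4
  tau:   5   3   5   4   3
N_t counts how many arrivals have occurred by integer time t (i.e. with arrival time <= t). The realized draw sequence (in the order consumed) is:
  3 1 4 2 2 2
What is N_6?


draw d_1=3: τ_1=4, arrival time A_1=4
draw d_2=1: τ_2=3, arrival time A_2=7
draw d_3=4: τ_3=3, arrival time A_3=10
draw d_4=2: τ_4=5, arrival time A_4=15
draw d_5=2: τ_5=5, arrival time A_5=20
draw d_6=2: τ_6=5, arrival time A_6=25
N_t over t=0..6: 0:0 1:0 2:0 3:0 4:1 5:1 6:1

1


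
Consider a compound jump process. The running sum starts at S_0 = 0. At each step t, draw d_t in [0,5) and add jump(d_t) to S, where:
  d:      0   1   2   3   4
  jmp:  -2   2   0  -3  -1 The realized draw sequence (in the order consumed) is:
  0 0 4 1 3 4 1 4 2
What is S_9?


-6

t=0: S=0, d=0, jump=-2, S_1=-2
t=1: S=-2, d=0, jump=-2, S_2=-4
t=2: S=-4, d=4, jump=-1, S_3=-5
t=3: S=-5, d=1, jump=2, S_4=-3
t=4: S=-3, d=3, jump=-3, S_5=-6
t=5: S=-6, d=4, jump=-1, S_6=-7
t=6: S=-7, d=1, jump=2, S_7=-5
t=7: S=-5, d=4, jump=-1, S_8=-6
t=8: S=-6, d=2, jump=0, S_9=-6


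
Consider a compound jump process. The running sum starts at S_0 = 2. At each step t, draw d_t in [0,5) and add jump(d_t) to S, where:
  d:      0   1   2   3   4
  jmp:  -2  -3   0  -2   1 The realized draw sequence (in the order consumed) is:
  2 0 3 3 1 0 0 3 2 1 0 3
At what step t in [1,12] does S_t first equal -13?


t=0: S=2, d=2, jump=0, S_1=2
t=1: S=2, d=0, jump=-2, S_2=0
t=2: S=0, d=3, jump=-2, S_3=-2
t=3: S=-2, d=3, jump=-2, S_4=-4
t=4: S=-4, d=1, jump=-3, S_5=-7
t=5: S=-7, d=0, jump=-2, S_6=-9
t=6: S=-9, d=0, jump=-2, S_7=-11
t=7: S=-11, d=3, jump=-2, S_8=-13
t=8: S=-13, d=2, jump=0, S_9=-13
t=9: S=-13, d=1, jump=-3, S_10=-16
t=10: S=-16, d=0, jump=-2, S_11=-18
t=11: S=-18, d=3, jump=-2, S_12=-20

8


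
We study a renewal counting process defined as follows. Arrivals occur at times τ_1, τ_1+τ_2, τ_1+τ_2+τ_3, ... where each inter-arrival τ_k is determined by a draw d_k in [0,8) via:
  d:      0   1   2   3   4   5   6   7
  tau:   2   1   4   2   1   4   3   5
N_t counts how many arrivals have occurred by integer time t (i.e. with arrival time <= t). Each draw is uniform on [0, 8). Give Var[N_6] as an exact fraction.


Inter-arrival values over d=0..7: [2, 1, 4, 2, 1, 4, 3, 5]
Each d has probability 1/8, so the pmf of τ is: f(1) = 1/4, f(2) = 1/4, f(3) = 1/8, f(4) = 1/4, f(5) = 1/8
Let p_n(j) = P(N_n = j), with p_0 = [1]. Condition on τ_1: p_n(0) = P(τ > n), and for j >= 1, p_n(j) = Σ_{k<=n} f(k)·p_{n−k}(j−1)
p_1 = [3/4, 1/4]  (j = 0..1)
p_2 = [1/2, 7/16, 1/16]  (j = 0..2)
p_3 = [3/8, 7/16, 11/64, 1/64]  (j = 0..3)
p_4 = [1/8, 9/16, 1/4, 15/256, 1/256]  (j = 0..4)
p_5 = [0, 1/2, 47/128, 29/256, 19/1024, 1/1024]  (j = 0..5)
p_6 = [0, 19/64, 59/128, 49/256, 23/512, 23/4096, 1/4096]  (j = 0..6)
E[N_6] = Σ j·p_6(j) = 8201/4096;  E[N_6²] = Σ j²·p_6(j) = 19379/4096
Var[N_6] = 19379/4096 − (8201/4096)² = 12119983/16777216

12119983/16777216


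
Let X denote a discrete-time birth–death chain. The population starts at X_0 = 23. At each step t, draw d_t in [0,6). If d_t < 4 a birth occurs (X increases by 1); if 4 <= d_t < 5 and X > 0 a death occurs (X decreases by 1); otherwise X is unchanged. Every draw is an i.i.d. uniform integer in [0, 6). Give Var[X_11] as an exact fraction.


X can drop by at most 1 per step and X_0 = 23 > T = 11, so X_t >= 23 − t >= 12 > 0 for every t <= 11: the floor at 0 (the 'and X > 0' condition) never binds. Hence X_11 = X_0 + Σ_{t<11} Y_t with i.i.d. increments Y_t = y(d_t) ∈ {+1, −1, 0}.
Outcome values over d=0..5: [1, 1, 1, 1, -1, 0]
Σy = 3, Σy² = 5, M = 6
μ = 3/6 = 1/2,  σ² = 5/6 − (1/2)² = 7/12
Independent increments: Var[X_11] = 11·σ² = 11·(7/12) = 77/12

77/12


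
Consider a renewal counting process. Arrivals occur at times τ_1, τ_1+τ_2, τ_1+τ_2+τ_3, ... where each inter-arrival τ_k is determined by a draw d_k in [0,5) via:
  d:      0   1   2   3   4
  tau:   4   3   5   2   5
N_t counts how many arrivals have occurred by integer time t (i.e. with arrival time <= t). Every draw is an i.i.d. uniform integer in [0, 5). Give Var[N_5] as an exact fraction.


66/625

Inter-arrival values over d=0..4: [4, 3, 5, 2, 5]
Each d has probability 1/5, so the pmf of τ is: f(2) = 1/5, f(3) = 1/5, f(4) = 1/5, f(5) = 2/5
Let p_n(j) = P(N_n = j), with p_0 = [1]. Condition on τ_1: p_n(0) = P(τ > n), and for j >= 1, p_n(j) = Σ_{k<=n} f(k)·p_{n−k}(j−1)
p_1 = [1]  (j = 0)
p_2 = [4/5, 1/5]  (j = 0..1)
p_3 = [3/5, 2/5]  (j = 0..1)
p_4 = [2/5, 14/25, 1/25]  (j = 0..2)
p_5 = [0, 22/25, 3/25]  (j = 0..2)
E[N_5] = Σ j·p_5(j) = 28/25;  E[N_5²] = Σ j²·p_5(j) = 34/25
Var[N_5] = 34/25 − (28/25)² = 66/625


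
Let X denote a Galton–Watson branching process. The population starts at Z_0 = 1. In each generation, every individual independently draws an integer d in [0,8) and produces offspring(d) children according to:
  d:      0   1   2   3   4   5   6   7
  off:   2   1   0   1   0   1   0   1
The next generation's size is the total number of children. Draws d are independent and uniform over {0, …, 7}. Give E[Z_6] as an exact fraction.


Outcome values over d=0..7: [2, 1, 0, 1, 0, 1, 0, 1]
Σy = 6, Σy² = 8, M = 8
μ = 6/8 = 3/4,  σ² = 8/8 − (3/4)² = 7/16
E[Z_0] = 1
E[Z_1] = 3/4·E[Z_0] = 3/4
E[Z_2] = 3/4·E[Z_1] = 9/16
E[Z_3] = 3/4·E[Z_2] = 27/64
E[Z_4] = 3/4·E[Z_3] = 81/256
E[Z_5] = 3/4·E[Z_4] = 243/1024
E[Z_6] = 3/4·E[Z_5] = 729/4096

729/4096


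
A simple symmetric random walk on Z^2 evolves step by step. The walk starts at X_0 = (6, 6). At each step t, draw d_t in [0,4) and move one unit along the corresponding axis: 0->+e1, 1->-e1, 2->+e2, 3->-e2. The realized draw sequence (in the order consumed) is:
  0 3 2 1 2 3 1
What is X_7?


(5, 6)

t=0: X=(6, 6), d=0 → +e1, X_1=(7, 6)
t=1: X=(7, 6), d=3 → -e2, X_2=(7, 5)
t=2: X=(7, 5), d=2 → +e2, X_3=(7, 6)
t=3: X=(7, 6), d=1 → -e1, X_4=(6, 6)
t=4: X=(6, 6), d=2 → +e2, X_5=(6, 7)
t=5: X=(6, 7), d=3 → -e2, X_6=(6, 6)
t=6: X=(6, 6), d=1 → -e1, X_7=(5, 6)


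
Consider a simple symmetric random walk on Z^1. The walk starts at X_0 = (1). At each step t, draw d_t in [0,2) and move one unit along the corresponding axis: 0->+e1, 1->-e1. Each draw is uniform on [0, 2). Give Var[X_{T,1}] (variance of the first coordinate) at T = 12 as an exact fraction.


Outcome values over d=0..1: [1, -1]
Σy = 0, Σy² = 2, M = 2
μ = 0/2 = 0,  σ² = 2/2 − (0)² = 1
Independent increments: Var[X_12] = 12·σ² = 12·(1) = 12

12


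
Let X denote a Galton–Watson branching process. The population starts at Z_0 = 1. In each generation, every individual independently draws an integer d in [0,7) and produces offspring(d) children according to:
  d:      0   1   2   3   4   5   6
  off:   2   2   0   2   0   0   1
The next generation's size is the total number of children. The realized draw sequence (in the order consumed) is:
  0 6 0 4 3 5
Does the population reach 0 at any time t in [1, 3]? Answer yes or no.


gen 0: Z_0=1, draws=[0], offspring=[2], Z_1=2
gen 1: Z_1=2, draws=[6, 0], offspring=[1, 2], Z_2=3
gen 2: Z_2=3, draws=[4, 3, 5], offspring=[0, 2, 0], Z_3=2

no


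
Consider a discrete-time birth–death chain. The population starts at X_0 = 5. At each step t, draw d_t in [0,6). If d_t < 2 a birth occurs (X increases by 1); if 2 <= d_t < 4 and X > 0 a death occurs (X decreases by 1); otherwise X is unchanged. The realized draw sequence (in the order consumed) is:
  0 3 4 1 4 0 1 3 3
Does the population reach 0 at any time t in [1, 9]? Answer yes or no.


t=0: X=5, d=0 → birth, X_1=6
t=1: X=6, d=3 → death, X_2=5
t=2: X=5, d=4 → hold, X_3=5
t=3: X=5, d=1 → birth, X_4=6
t=4: X=6, d=4 → hold, X_5=6
t=5: X=6, d=0 → birth, X_6=7
t=6: X=7, d=1 → birth, X_7=8
t=7: X=8, d=3 → death, X_8=7
t=8: X=7, d=3 → death, X_9=6

no


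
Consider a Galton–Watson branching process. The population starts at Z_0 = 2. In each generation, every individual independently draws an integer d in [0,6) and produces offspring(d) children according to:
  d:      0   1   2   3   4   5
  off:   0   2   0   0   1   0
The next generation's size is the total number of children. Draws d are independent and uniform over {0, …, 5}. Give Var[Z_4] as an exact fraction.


Outcome values over d=0..5: [0, 2, 0, 0, 1, 0]
Σy = 3, Σy² = 5, M = 6
μ = 3/6 = 1/2,  σ² = 5/6 − (1/2)² = 7/12
V_0 = 0, E_0 = 2
V_1 = 7/12·E_0 + (1/2)²·V_0 = 7/6;  E_1 = 1
V_2 = 7/12·E_1 + (1/2)²·V_1 = 7/8;  E_2 = 1/2
V_3 = 7/12·E_2 + (1/2)²·V_2 = 49/96;  E_3 = 1/4
V_4 = 7/12·E_3 + (1/2)²·V_3 = 35/128;  E_4 = 1/8

35/128


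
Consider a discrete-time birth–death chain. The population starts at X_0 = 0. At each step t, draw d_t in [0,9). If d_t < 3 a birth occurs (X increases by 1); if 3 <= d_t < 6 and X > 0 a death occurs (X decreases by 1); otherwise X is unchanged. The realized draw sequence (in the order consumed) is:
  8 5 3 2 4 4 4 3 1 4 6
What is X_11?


t=0: X=0, d=8 → hold, X_1=0
t=1: X=0, d=5 → hold, X_2=0
t=2: X=0, d=3 → hold, X_3=0
t=3: X=0, d=2 → birth, X_4=1
t=4: X=1, d=4 → death, X_5=0
t=5: X=0, d=4 → hold, X_6=0
t=6: X=0, d=4 → hold, X_7=0
t=7: X=0, d=3 → hold, X_8=0
t=8: X=0, d=1 → birth, X_9=1
t=9: X=1, d=4 → death, X_10=0
t=10: X=0, d=6 → hold, X_11=0

0


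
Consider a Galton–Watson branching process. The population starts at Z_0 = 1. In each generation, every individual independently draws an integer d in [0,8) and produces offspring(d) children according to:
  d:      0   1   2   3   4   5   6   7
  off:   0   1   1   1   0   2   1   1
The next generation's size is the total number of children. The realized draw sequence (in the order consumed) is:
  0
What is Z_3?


gen 0: Z_0=1, draws=[0], offspring=[0], Z_1=0
gen 1: Z_1=0, draws=[], offspring=[], Z_2=0
gen 2: Z_2=0, draws=[], offspring=[], Z_3=0

0


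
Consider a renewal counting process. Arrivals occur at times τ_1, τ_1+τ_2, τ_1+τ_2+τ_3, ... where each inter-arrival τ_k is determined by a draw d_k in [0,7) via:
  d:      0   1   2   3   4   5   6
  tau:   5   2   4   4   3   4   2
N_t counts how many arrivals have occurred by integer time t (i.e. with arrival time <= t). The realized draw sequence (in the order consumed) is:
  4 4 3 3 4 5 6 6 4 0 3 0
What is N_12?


draw d_1=4: τ_1=3, arrival time A_1=3
draw d_2=4: τ_2=3, arrival time A_2=6
draw d_3=3: τ_3=4, arrival time A_3=10
draw d_4=3: τ_4=4, arrival time A_4=14
draw d_5=4: τ_5=3, arrival time A_5=17
draw d_6=5: τ_6=4, arrival time A_6=21
draw d_7=6: τ_7=2, arrival time A_7=23
draw d_8=6: τ_8=2, arrival time A_8=25
draw d_9=4: τ_9=3, arrival time A_9=28
draw d_10=0: τ_10=5, arrival time A_10=33
draw d_11=3: τ_11=4, arrival time A_11=37
draw d_12=0: τ_12=5, arrival time A_12=42
N_t over t=0..12: 0:0 1:0 2:0 3:1 4:1 5:1 6:2 7:2 8:2 9:2 10:3 11:3 12:3

3


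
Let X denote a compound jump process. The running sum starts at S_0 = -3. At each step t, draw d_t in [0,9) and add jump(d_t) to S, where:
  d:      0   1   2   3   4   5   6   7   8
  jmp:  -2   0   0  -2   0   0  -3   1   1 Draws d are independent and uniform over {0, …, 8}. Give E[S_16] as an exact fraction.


Outcome values over d=0..8: [-2, 0, 0, -2, 0, 0, -3, 1, 1]
Σy = -5, Σy² = 19, M = 9
μ = -5/9 = -5/9,  σ² = 19/9 − (-5/9)² = 146/81
E[S_16] = -3 + 16·(-5/9) = -107/9

-107/9


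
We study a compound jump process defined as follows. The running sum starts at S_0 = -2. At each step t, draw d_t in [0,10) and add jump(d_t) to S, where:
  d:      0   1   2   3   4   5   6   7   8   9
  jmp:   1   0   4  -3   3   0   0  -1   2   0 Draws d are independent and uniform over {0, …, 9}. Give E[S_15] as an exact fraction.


7

Outcome values over d=0..9: [1, 0, 4, -3, 3, 0, 0, -1, 2, 0]
Σy = 6, Σy² = 40, M = 10
μ = 6/10 = 3/5,  σ² = 40/10 − (3/5)² = 91/25
E[S_15] = -2 + 15·(3/5) = 7


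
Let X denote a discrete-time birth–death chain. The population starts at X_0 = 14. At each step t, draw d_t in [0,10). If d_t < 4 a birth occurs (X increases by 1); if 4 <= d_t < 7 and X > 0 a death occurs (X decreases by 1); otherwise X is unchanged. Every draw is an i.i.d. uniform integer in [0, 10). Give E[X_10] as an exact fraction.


X can drop by at most 1 per step and X_0 = 14 > T = 10, so X_t >= 14 − t >= 4 > 0 for every t <= 10: the floor at 0 (the 'and X > 0' condition) never binds. Hence X_10 = X_0 + Σ_{t<10} Y_t with i.i.d. increments Y_t = y(d_t) ∈ {+1, −1, 0}.
Outcome values over d=0..9: [1, 1, 1, 1, -1, -1, -1, 0, 0, 0]
Σy = 1, Σy² = 7, M = 10
μ = 1/10 = 1/10,  σ² = 7/10 − (1/10)² = 69/100
E[X_10] = 14 + 10·(1/10) = 15

15


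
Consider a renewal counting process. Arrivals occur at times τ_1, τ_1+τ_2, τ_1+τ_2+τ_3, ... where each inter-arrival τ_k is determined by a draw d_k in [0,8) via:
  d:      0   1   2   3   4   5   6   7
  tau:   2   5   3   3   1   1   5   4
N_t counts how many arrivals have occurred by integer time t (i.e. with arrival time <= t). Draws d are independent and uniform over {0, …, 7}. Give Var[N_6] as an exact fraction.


10823967/16777216

Inter-arrival values over d=0..7: [2, 5, 3, 3, 1, 1, 5, 4]
Each d has probability 1/8, so the pmf of τ is: f(1) = 1/4, f(2) = 1/8, f(3) = 1/4, f(4) = 1/8, f(5) = 1/4
Let p_n(j) = P(N_n = j), with p_0 = [1]. Condition on τ_1: p_n(0) = P(τ > n), and for j >= 1, p_n(j) = Σ_{k<=n} f(k)·p_{n−k}(j−1)
p_1 = [3/4, 1/4]  (j = 0..1)
p_2 = [5/8, 5/16, 1/16]  (j = 0..2)
p_3 = [3/8, 1/2, 7/64, 1/64]  (j = 0..3)
p_4 = [1/4, 31/64, 29/128, 9/256, 1/256]  (j = 0..4)
p_5 = [0, 39/64, 75/256, 11/128, 11/1024, 1/1024]  (j = 0..5)
p_6 = [0, 25/64, 225/512, 35/256, 61/2048, 13/4096, 1/4096]  (j = 0..6)
E[N_6] = Σ j·p_6(j) = 7439/4096;  E[N_6²] = Σ j²·p_6(j) = 16153/4096
Var[N_6] = 16153/4096 − (7439/4096)² = 10823967/16777216


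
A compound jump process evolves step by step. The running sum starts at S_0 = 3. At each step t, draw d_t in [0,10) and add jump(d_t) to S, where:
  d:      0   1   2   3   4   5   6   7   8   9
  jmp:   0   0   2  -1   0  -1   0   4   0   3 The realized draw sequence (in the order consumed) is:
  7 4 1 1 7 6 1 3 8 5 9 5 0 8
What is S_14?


11

t=0: S=3, d=7, jump=4, S_1=7
t=1: S=7, d=4, jump=0, S_2=7
t=2: S=7, d=1, jump=0, S_3=7
t=3: S=7, d=1, jump=0, S_4=7
t=4: S=7, d=7, jump=4, S_5=11
t=5: S=11, d=6, jump=0, S_6=11
t=6: S=11, d=1, jump=0, S_7=11
t=7: S=11, d=3, jump=-1, S_8=10
t=8: S=10, d=8, jump=0, S_9=10
t=9: S=10, d=5, jump=-1, S_10=9
t=10: S=9, d=9, jump=3, S_11=12
t=11: S=12, d=5, jump=-1, S_12=11
t=12: S=11, d=0, jump=0, S_13=11
t=13: S=11, d=8, jump=0, S_14=11


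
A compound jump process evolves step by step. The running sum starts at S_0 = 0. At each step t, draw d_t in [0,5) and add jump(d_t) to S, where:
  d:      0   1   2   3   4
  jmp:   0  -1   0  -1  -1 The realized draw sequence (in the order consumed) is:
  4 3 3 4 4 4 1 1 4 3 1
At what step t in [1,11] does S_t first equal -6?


6

t=0: S=0, d=4, jump=-1, S_1=-1
t=1: S=-1, d=3, jump=-1, S_2=-2
t=2: S=-2, d=3, jump=-1, S_3=-3
t=3: S=-3, d=4, jump=-1, S_4=-4
t=4: S=-4, d=4, jump=-1, S_5=-5
t=5: S=-5, d=4, jump=-1, S_6=-6
t=6: S=-6, d=1, jump=-1, S_7=-7
t=7: S=-7, d=1, jump=-1, S_8=-8
t=8: S=-8, d=4, jump=-1, S_9=-9
t=9: S=-9, d=3, jump=-1, S_10=-10
t=10: S=-10, d=1, jump=-1, S_11=-11


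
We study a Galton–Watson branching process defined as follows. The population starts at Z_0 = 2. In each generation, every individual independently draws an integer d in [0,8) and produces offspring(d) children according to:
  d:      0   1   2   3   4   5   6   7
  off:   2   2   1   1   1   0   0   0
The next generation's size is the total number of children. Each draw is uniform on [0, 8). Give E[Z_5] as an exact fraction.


Outcome values over d=0..7: [2, 2, 1, 1, 1, 0, 0, 0]
Σy = 7, Σy² = 11, M = 8
μ = 7/8 = 7/8,  σ² = 11/8 − (7/8)² = 39/64
E[Z_0] = 2
E[Z_1] = 7/8·E[Z_0] = 7/4
E[Z_2] = 7/8·E[Z_1] = 49/32
E[Z_3] = 7/8·E[Z_2] = 343/256
E[Z_4] = 7/8·E[Z_3] = 2401/2048
E[Z_5] = 7/8·E[Z_4] = 16807/16384

16807/16384


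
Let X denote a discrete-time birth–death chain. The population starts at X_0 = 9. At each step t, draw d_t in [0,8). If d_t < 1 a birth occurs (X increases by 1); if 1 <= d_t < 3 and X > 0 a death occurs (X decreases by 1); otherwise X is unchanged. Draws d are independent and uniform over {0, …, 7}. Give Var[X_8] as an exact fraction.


X can drop by at most 1 per step and X_0 = 9 > T = 8, so X_t >= 9 − t >= 1 > 0 for every t <= 8: the floor at 0 (the 'and X > 0' condition) never binds. Hence X_8 = X_0 + Σ_{t<8} Y_t with i.i.d. increments Y_t = y(d_t) ∈ {+1, −1, 0}.
Outcome values over d=0..7: [1, -1, -1, 0, 0, 0, 0, 0]
Σy = -1, Σy² = 3, M = 8
μ = -1/8 = -1/8,  σ² = 3/8 − (-1/8)² = 23/64
Independent increments: Var[X_8] = 8·σ² = 8·(23/64) = 23/8

23/8


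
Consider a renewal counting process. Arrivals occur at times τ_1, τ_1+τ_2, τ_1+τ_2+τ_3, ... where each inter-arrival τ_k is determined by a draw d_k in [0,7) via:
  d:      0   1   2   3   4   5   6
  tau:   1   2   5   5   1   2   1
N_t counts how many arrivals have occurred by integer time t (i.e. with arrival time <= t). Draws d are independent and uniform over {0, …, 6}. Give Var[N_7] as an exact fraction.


Inter-arrival values over d=0..6: [1, 2, 5, 5, 1, 2, 1]
Each d has probability 1/7, so the pmf of τ is: f(1) = 3/7, f(2) = 2/7, f(5) = 2/7
Let p_n(j) = P(N_n = j), with p_0 = [1]. Condition on τ_1: p_n(0) = P(τ > n), and for j >= 1, p_n(j) = Σ_{k<=n} f(k)·p_{n−k}(j−1)
p_1 = [4/7, 3/7]  (j = 0..1)
p_2 = [2/7, 26/49, 9/49]  (j = 0..2)
p_3 = [2/7, 2/7, 120/343, 27/343]  (j = 0..3)
p_4 = [2/7, 10/49, 94/343, 486/2401, 81/2401]  (j = 0..4)
p_5 = [0, 24/49, 58/343, 522/2401, 1836/16807, 243/16807]  (j = 0..5)
p_6 = [0, 12/49, 134/343, 362/2401, 2538/16807, 6642/117649, 729/117649]  (j = 0..6)
p_7 = [0, 4/49, 136/343, 92/343, 2130/16807, 11286/117649, 23328/823543, 2187/823543]  (j = 0..7)
E[N_7] = Σ j·p_7(j) = 2350743/823543;  E[N_7²] = Σ j²·p_7(j) = 7953341/823543
Var[N_7] = 7953341/823543 − (2350743/823543)² = 1023925655114/678223072849

1023925655114/678223072849


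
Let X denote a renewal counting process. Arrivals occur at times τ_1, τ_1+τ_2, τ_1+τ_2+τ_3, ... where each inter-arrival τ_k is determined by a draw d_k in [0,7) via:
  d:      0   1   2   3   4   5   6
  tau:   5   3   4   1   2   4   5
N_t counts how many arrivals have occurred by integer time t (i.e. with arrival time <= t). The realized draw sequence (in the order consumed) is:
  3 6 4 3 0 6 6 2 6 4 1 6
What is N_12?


draw d_1=3: τ_1=1, arrival time A_1=1
draw d_2=6: τ_2=5, arrival time A_2=6
draw d_3=4: τ_3=2, arrival time A_3=8
draw d_4=3: τ_4=1, arrival time A_4=9
draw d_5=0: τ_5=5, arrival time A_5=14
draw d_6=6: τ_6=5, arrival time A_6=19
draw d_7=6: τ_7=5, arrival time A_7=24
draw d_8=2: τ_8=4, arrival time A_8=28
draw d_9=6: τ_9=5, arrival time A_9=33
draw d_10=4: τ_10=2, arrival time A_10=35
draw d_11=1: τ_11=3, arrival time A_11=38
draw d_12=6: τ_12=5, arrival time A_12=43
N_t over t=0..12: 0:0 1:1 2:1 3:1 4:1 5:1 6:2 7:2 8:3 9:4 10:4 11:4 12:4

4


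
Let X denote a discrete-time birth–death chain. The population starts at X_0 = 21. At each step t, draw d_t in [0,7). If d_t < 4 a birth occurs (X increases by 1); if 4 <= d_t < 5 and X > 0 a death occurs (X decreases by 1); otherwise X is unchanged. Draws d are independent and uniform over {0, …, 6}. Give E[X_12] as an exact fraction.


X can drop by at most 1 per step and X_0 = 21 > T = 12, so X_t >= 21 − t >= 9 > 0 for every t <= 12: the floor at 0 (the 'and X > 0' condition) never binds. Hence X_12 = X_0 + Σ_{t<12} Y_t with i.i.d. increments Y_t = y(d_t) ∈ {+1, −1, 0}.
Outcome values over d=0..6: [1, 1, 1, 1, -1, 0, 0]
Σy = 3, Σy² = 5, M = 7
μ = 3/7 = 3/7,  σ² = 5/7 − (3/7)² = 26/49
E[X_12] = 21 + 12·(3/7) = 183/7

183/7


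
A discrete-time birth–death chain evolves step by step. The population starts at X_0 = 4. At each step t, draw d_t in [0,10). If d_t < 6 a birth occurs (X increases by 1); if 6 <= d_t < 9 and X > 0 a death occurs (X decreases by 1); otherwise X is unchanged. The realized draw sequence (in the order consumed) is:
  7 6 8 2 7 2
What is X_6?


t=0: X=4, d=7 → death, X_1=3
t=1: X=3, d=6 → death, X_2=2
t=2: X=2, d=8 → death, X_3=1
t=3: X=1, d=2 → birth, X_4=2
t=4: X=2, d=7 → death, X_5=1
t=5: X=1, d=2 → birth, X_6=2

2


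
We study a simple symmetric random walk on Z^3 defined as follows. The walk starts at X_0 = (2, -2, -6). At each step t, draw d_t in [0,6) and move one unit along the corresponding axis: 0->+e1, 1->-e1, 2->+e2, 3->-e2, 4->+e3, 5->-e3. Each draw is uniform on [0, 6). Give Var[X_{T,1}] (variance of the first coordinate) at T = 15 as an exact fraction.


5

Outcome values over d=0..5: [1, -1, 0, 0, 0, 0]
Σy = 0, Σy² = 2, M = 6
μ = 0/6 = 0,  σ² = 2/6 − (0)² = 1/3
Independent increments: Var[X_15] = 15·σ² = 15·(1/3) = 5


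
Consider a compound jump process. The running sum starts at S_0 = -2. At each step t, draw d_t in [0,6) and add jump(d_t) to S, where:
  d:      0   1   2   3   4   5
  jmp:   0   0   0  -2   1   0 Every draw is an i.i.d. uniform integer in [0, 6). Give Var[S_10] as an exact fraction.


145/18

Outcome values over d=0..5: [0, 0, 0, -2, 1, 0]
Σy = -1, Σy² = 5, M = 6
μ = -1/6 = -1/6,  σ² = 5/6 − (-1/6)² = 29/36
Independent increments: Var[S_10] = 10·σ² = 10·(29/36) = 145/18


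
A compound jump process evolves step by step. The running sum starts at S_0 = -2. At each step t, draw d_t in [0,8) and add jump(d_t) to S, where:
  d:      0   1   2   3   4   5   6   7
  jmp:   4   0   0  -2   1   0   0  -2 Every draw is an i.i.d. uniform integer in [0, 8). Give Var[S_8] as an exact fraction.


Outcome values over d=0..7: [4, 0, 0, -2, 1, 0, 0, -2]
Σy = 1, Σy² = 25, M = 8
μ = 1/8 = 1/8,  σ² = 25/8 − (1/8)² = 199/64
Independent increments: Var[S_8] = 8·σ² = 8·(199/64) = 199/8

199/8


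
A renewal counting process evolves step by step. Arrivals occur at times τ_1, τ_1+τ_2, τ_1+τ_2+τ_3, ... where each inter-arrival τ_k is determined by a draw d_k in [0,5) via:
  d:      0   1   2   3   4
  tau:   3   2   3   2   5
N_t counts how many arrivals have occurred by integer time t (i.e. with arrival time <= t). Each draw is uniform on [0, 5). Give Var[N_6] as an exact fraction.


Inter-arrival values over d=0..4: [3, 2, 3, 2, 5]
Each d has probability 1/5, so the pmf of τ is: f(2) = 2/5, f(3) = 2/5, f(5) = 1/5
Let p_n(j) = P(N_n = j), with p_0 = [1]. Condition on τ_1: p_n(0) = P(τ > n), and for j >= 1, p_n(j) = Σ_{k<=n} f(k)·p_{n−k}(j−1)
p_1 = [1]  (j = 0)
p_2 = [3/5, 2/5]  (j = 0..1)
p_3 = [1/5, 4/5]  (j = 0..1)
p_4 = [1/5, 16/25, 4/25]  (j = 0..2)
p_5 = [0, 13/25, 12/25]  (j = 0..2)
p_6 = [0, 9/25, 72/125, 8/125]  (j = 0..3)
E[N_6] = Σ j·p_6(j) = 213/125;  E[N_6²] = Σ j²·p_6(j) = 81/25
Var[N_6] = 81/25 − (213/125)² = 5256/15625

5256/15625


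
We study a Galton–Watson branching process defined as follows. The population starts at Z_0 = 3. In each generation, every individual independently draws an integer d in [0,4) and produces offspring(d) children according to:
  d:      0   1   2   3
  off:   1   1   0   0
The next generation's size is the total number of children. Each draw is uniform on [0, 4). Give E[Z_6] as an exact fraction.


Outcome values over d=0..3: [1, 1, 0, 0]
Σy = 2, Σy² = 2, M = 4
μ = 2/4 = 1/2,  σ² = 2/4 − (1/2)² = 1/4
E[Z_0] = 3
E[Z_1] = 1/2·E[Z_0] = 3/2
E[Z_2] = 1/2·E[Z_1] = 3/4
E[Z_3] = 1/2·E[Z_2] = 3/8
E[Z_4] = 1/2·E[Z_3] = 3/16
E[Z_5] = 1/2·E[Z_4] = 3/32
E[Z_6] = 1/2·E[Z_5] = 3/64

3/64


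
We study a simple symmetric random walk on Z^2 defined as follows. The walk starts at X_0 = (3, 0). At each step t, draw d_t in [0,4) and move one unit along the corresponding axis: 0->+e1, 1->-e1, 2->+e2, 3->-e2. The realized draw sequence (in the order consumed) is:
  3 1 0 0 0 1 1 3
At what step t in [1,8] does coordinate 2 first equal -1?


t=0: X=(3, 0), d=3 → -e2, X_1=(3, -1)
t=1: X=(3, -1), d=1 → -e1, X_2=(2, -1)
t=2: X=(2, -1), d=0 → +e1, X_3=(3, -1)
t=3: X=(3, -1), d=0 → +e1, X_4=(4, -1)
t=4: X=(4, -1), d=0 → +e1, X_5=(5, -1)
t=5: X=(5, -1), d=1 → -e1, X_6=(4, -1)
t=6: X=(4, -1), d=1 → -e1, X_7=(3, -1)
t=7: X=(3, -1), d=3 → -e2, X_8=(3, -2)

1


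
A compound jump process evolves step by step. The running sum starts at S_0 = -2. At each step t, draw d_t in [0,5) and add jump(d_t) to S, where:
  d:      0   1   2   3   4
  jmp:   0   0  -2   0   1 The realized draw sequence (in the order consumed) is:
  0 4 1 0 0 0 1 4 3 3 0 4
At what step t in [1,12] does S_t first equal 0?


8

t=0: S=-2, d=0, jump=0, S_1=-2
t=1: S=-2, d=4, jump=1, S_2=-1
t=2: S=-1, d=1, jump=0, S_3=-1
t=3: S=-1, d=0, jump=0, S_4=-1
t=4: S=-1, d=0, jump=0, S_5=-1
t=5: S=-1, d=0, jump=0, S_6=-1
t=6: S=-1, d=1, jump=0, S_7=-1
t=7: S=-1, d=4, jump=1, S_8=0
t=8: S=0, d=3, jump=0, S_9=0
t=9: S=0, d=3, jump=0, S_10=0
t=10: S=0, d=0, jump=0, S_11=0
t=11: S=0, d=4, jump=1, S_12=1


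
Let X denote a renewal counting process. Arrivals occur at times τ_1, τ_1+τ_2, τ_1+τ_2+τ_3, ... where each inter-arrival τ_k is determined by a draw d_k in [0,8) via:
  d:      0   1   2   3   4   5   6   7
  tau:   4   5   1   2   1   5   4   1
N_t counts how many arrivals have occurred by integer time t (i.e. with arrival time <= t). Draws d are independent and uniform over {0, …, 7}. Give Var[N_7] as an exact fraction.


Inter-arrival values over d=0..7: [4, 5, 1, 2, 1, 5, 4, 1]
Each d has probability 1/8, so the pmf of τ is: f(1) = 3/8, f(2) = 1/8, f(4) = 1/4, f(5) = 1/4
Let p_n(j) = P(N_n = j), with p_0 = [1]. Condition on τ_1: p_n(0) = P(τ > n), and for j >= 1, p_n(j) = Σ_{k<=n} f(k)·p_{n−k}(j−1)
p_1 = [5/8, 3/8]  (j = 0..1)
p_2 = [1/2, 23/64, 9/64]  (j = 0..2)
p_3 = [1/2, 17/64, 93/512, 27/512]  (j = 0..3)
p_4 = [1/4, 1/2, 37/256, 351/4096, 81/4096]  (j = 0..4)
p_5 = [0, 9/16, 161/512, 315/4096, 1269/32768, 243/32768]  (j = 0..5)
p_6 = [0, 5/16, 117/256, 701/4096, 81/2048, 4455/262144, 729/262144]  (j = 0..6)
p_7 = [0, 1/4, 11/32, 1193/4096, 1425/16384, 5157/262144, 15309/2097152, 2187/2097152]  (j = 0..7)
E[N_7] = Σ j·p_7(j) = 4841571/2097152;  E[N_7²] = Σ j²·p_7(j) = 13513303/2097152
Var[N_7] = 13513303/2097152 − (4841571/2097152)² = 4898640665015/4398046511104

4898640665015/4398046511104


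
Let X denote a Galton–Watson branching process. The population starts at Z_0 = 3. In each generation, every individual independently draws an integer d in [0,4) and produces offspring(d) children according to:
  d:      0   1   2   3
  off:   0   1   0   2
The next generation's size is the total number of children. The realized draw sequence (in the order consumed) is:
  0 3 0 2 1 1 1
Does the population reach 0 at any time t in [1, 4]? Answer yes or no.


gen 0: Z_0=3, draws=[0, 3, 0], offspring=[0, 2, 0], Z_1=2
gen 1: Z_1=2, draws=[2, 1], offspring=[0, 1], Z_2=1
gen 2: Z_2=1, draws=[1], offspring=[1], Z_3=1
gen 3: Z_3=1, draws=[1], offspring=[1], Z_4=1

no


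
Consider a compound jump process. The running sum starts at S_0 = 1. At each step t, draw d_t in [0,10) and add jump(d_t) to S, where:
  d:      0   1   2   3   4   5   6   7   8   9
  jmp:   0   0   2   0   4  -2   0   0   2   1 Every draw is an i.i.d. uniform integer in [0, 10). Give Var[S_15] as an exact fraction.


723/20

Outcome values over d=0..9: [0, 0, 2, 0, 4, -2, 0, 0, 2, 1]
Σy = 7, Σy² = 29, M = 10
μ = 7/10 = 7/10,  σ² = 29/10 − (7/10)² = 241/100
Independent increments: Var[S_15] = 15·σ² = 15·(241/100) = 723/20


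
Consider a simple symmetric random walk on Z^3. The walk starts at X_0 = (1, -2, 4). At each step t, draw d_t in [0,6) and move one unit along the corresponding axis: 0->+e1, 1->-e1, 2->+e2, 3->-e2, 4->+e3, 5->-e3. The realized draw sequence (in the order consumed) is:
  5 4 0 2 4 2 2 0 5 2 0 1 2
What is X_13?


t=0: X=(1, -2, 4), d=5 → -e3, X_1=(1, -2, 3)
t=1: X=(1, -2, 3), d=4 → +e3, X_2=(1, -2, 4)
t=2: X=(1, -2, 4), d=0 → +e1, X_3=(2, -2, 4)
t=3: X=(2, -2, 4), d=2 → +e2, X_4=(2, -1, 4)
t=4: X=(2, -1, 4), d=4 → +e3, X_5=(2, -1, 5)
t=5: X=(2, -1, 5), d=2 → +e2, X_6=(2, 0, 5)
t=6: X=(2, 0, 5), d=2 → +e2, X_7=(2, 1, 5)
t=7: X=(2, 1, 5), d=0 → +e1, X_8=(3, 1, 5)
t=8: X=(3, 1, 5), d=5 → -e3, X_9=(3, 1, 4)
t=9: X=(3, 1, 4), d=2 → +e2, X_10=(3, 2, 4)
t=10: X=(3, 2, 4), d=0 → +e1, X_11=(4, 2, 4)
t=11: X=(4, 2, 4), d=1 → -e1, X_12=(3, 2, 4)
t=12: X=(3, 2, 4), d=2 → +e2, X_13=(3, 3, 4)

(3, 3, 4)


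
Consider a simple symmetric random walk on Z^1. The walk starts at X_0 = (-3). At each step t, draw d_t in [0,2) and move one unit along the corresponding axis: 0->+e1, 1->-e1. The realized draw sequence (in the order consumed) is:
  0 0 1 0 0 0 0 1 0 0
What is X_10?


(3)

t=0: X=(-3), d=0 → +e1, X_1=(-2)
t=1: X=(-2), d=0 → +e1, X_2=(-1)
t=2: X=(-1), d=1 → -e1, X_3=(-2)
t=3: X=(-2), d=0 → +e1, X_4=(-1)
t=4: X=(-1), d=0 → +e1, X_5=(0)
t=5: X=(0), d=0 → +e1, X_6=(1)
t=6: X=(1), d=0 → +e1, X_7=(2)
t=7: X=(2), d=1 → -e1, X_8=(1)
t=8: X=(1), d=0 → +e1, X_9=(2)
t=9: X=(2), d=0 → +e1, X_10=(3)


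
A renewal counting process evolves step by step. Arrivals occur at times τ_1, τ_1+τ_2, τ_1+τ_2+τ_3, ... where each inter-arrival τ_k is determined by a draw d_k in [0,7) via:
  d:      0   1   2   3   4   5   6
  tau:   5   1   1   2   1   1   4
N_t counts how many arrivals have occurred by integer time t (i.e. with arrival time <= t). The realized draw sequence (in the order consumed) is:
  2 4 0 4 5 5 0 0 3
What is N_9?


draw d_1=2: τ_1=1, arrival time A_1=1
draw d_2=4: τ_2=1, arrival time A_2=2
draw d_3=0: τ_3=5, arrival time A_3=7
draw d_4=4: τ_4=1, arrival time A_4=8
draw d_5=5: τ_5=1, arrival time A_5=9
draw d_6=5: τ_6=1, arrival time A_6=10
draw d_7=0: τ_7=5, arrival time A_7=15
draw d_8=0: τ_8=5, arrival time A_8=20
draw d_9=3: τ_9=2, arrival time A_9=22
N_t over t=0..9: 0:0 1:1 2:2 3:2 4:2 5:2 6:2 7:3 8:4 9:5

5


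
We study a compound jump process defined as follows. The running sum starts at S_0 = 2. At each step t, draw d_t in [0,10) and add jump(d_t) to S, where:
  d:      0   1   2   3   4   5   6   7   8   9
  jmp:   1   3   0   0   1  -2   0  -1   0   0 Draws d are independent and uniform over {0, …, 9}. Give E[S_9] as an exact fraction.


Outcome values over d=0..9: [1, 3, 0, 0, 1, -2, 0, -1, 0, 0]
Σy = 2, Σy² = 16, M = 10
μ = 2/10 = 1/5,  σ² = 16/10 − (1/5)² = 39/25
E[S_9] = 2 + 9·(1/5) = 19/5

19/5


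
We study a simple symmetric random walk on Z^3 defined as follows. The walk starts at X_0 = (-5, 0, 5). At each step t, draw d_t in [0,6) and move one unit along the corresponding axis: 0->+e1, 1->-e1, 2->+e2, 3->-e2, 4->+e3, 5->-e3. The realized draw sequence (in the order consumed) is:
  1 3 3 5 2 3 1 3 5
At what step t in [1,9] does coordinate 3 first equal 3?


t=0: X=(-5, 0, 5), d=1 → -e1, X_1=(-6, 0, 5)
t=1: X=(-6, 0, 5), d=3 → -e2, X_2=(-6, -1, 5)
t=2: X=(-6, -1, 5), d=3 → -e2, X_3=(-6, -2, 5)
t=3: X=(-6, -2, 5), d=5 → -e3, X_4=(-6, -2, 4)
t=4: X=(-6, -2, 4), d=2 → +e2, X_5=(-6, -1, 4)
t=5: X=(-6, -1, 4), d=3 → -e2, X_6=(-6, -2, 4)
t=6: X=(-6, -2, 4), d=1 → -e1, X_7=(-7, -2, 4)
t=7: X=(-7, -2, 4), d=3 → -e2, X_8=(-7, -3, 4)
t=8: X=(-7, -3, 4), d=5 → -e3, X_9=(-7, -3, 3)

9


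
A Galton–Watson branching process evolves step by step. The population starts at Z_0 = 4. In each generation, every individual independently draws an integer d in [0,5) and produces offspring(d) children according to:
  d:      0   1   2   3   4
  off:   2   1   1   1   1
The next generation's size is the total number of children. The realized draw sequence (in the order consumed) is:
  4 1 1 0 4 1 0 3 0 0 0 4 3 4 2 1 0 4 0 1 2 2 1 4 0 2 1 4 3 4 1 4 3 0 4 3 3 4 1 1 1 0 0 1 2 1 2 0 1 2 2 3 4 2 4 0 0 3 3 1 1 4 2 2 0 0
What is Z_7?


gen 0: Z_0=4, draws=[4, 1, 1, 0], offspring=[1, 1, 1, 2], Z_1=5
gen 1: Z_1=5, draws=[4, 1, 0, 3, 0], offspring=[1, 1, 2, 1, 2], Z_2=7
gen 2: Z_2=7, draws=[0, 0, 4, 3, 4, 2, 1], offspring=[2, 2, 1, 1, 1, 1, 1], Z_3=9
gen 3: Z_3=9, draws=[0, 4, 0, 1, 2, 2, 1, 4, 0], offspring=[2, 1, 2, 1, 1, 1, 1, 1, 2], Z_4=12
gen 4: Z_4=12, draws=[2, 1, 4, 3, 4, 1, 4, 3, 0, 4, 3, 3], offspring=[1, 1, 1, 1, 1, 1, 1, 1, 2, 1, 1, 1], Z_5=13
gen 5: Z_5=13, draws=[4, 1, 1, 1, 0, 0, 1, 2, 1, 2, 0, 1, 2], offspring=[1, 1, 1, 1, 2, 2, 1, 1, 1, 1, 2, 1, 1], Z_6=16
gen 6: Z_6=16, draws=[2, 3, 4, 2, 4, 0, 0, 3, 3, 1, 1, 4, 2, 2, 0, 0], offspring=[1, 1, 1, 1, 1, 2, 2, 1, 1, 1, 1, 1, 1, 1, 2, 2], Z_7=20

20


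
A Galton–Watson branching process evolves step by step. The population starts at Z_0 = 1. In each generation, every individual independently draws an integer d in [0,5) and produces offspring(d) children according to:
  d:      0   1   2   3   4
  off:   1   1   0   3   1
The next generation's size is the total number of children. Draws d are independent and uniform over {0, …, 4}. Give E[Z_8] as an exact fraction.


Outcome values over d=0..4: [1, 1, 0, 3, 1]
Σy = 6, Σy² = 12, M = 5
μ = 6/5 = 6/5,  σ² = 12/5 − (6/5)² = 24/25
E[Z_0] = 1
E[Z_1] = 6/5·E[Z_0] = 6/5
E[Z_2] = 6/5·E[Z_1] = 36/25
E[Z_3] = 6/5·E[Z_2] = 216/125
E[Z_4] = 6/5·E[Z_3] = 1296/625
E[Z_5] = 6/5·E[Z_4] = 7776/3125
E[Z_6] = 6/5·E[Z_5] = 46656/15625
E[Z_7] = 6/5·E[Z_6] = 279936/78125
E[Z_8] = 6/5·E[Z_7] = 1679616/390625

1679616/390625


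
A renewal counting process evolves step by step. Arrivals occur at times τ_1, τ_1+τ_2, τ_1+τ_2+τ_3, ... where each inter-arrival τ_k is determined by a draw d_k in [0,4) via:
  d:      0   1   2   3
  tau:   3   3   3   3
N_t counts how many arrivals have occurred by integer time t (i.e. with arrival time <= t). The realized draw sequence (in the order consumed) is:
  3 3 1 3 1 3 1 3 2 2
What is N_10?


draw d_1=3: τ_1=3, arrival time A_1=3
draw d_2=3: τ_2=3, arrival time A_2=6
draw d_3=1: τ_3=3, arrival time A_3=9
draw d_4=3: τ_4=3, arrival time A_4=12
draw d_5=1: τ_5=3, arrival time A_5=15
draw d_6=3: τ_6=3, arrival time A_6=18
draw d_7=1: τ_7=3, arrival time A_7=21
draw d_8=3: τ_8=3, arrival time A_8=24
draw d_9=2: τ_9=3, arrival time A_9=27
draw d_10=2: τ_10=3, arrival time A_10=30
N_t over t=0..10: 0:0 1:0 2:0 3:1 4:1 5:1 6:2 7:2 8:2 9:3 10:3

3


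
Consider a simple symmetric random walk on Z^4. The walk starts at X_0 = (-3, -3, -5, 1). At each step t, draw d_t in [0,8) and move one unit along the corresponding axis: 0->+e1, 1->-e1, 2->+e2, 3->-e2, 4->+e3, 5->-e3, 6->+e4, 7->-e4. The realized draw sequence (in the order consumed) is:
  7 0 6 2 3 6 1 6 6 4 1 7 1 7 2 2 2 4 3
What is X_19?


t=0: X=(-3, -3, -5, 1), d=7 → -e4, X_1=(-3, -3, -5, 0)
t=1: X=(-3, -3, -5, 0), d=0 → +e1, X_2=(-2, -3, -5, 0)
t=2: X=(-2, -3, -5, 0), d=6 → +e4, X_3=(-2, -3, -5, 1)
t=3: X=(-2, -3, -5, 1), d=2 → +e2, X_4=(-2, -2, -5, 1)
t=4: X=(-2, -2, -5, 1), d=3 → -e2, X_5=(-2, -3, -5, 1)
t=5: X=(-2, -3, -5, 1), d=6 → +e4, X_6=(-2, -3, -5, 2)
t=6: X=(-2, -3, -5, 2), d=1 → -e1, X_7=(-3, -3, -5, 2)
t=7: X=(-3, -3, -5, 2), d=6 → +e4, X_8=(-3, -3, -5, 3)
t=8: X=(-3, -3, -5, 3), d=6 → +e4, X_9=(-3, -3, -5, 4)
t=9: X=(-3, -3, -5, 4), d=4 → +e3, X_10=(-3, -3, -4, 4)
t=10: X=(-3, -3, -4, 4), d=1 → -e1, X_11=(-4, -3, -4, 4)
t=11: X=(-4, -3, -4, 4), d=7 → -e4, X_12=(-4, -3, -4, 3)
t=12: X=(-4, -3, -4, 3), d=1 → -e1, X_13=(-5, -3, -4, 3)
t=13: X=(-5, -3, -4, 3), d=7 → -e4, X_14=(-5, -3, -4, 2)
t=14: X=(-5, -3, -4, 2), d=2 → +e2, X_15=(-5, -2, -4, 2)
t=15: X=(-5, -2, -4, 2), d=2 → +e2, X_16=(-5, -1, -4, 2)
t=16: X=(-5, -1, -4, 2), d=2 → +e2, X_17=(-5, 0, -4, 2)
t=17: X=(-5, 0, -4, 2), d=4 → +e3, X_18=(-5, 0, -3, 2)
t=18: X=(-5, 0, -3, 2), d=3 → -e2, X_19=(-5, -1, -3, 2)

(-5, -1, -3, 2)


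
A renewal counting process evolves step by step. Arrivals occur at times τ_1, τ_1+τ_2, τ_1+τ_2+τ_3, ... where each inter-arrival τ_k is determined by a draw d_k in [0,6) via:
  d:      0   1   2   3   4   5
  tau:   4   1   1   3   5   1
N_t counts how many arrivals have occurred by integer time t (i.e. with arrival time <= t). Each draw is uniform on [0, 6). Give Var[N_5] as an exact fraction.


9263/9216

Inter-arrival values over d=0..5: [4, 1, 1, 3, 5, 1]
Each d has probability 1/6, so the pmf of τ is: f(1) = 1/2, f(3) = 1/6, f(4) = 1/6, f(5) = 1/6
Let p_n(j) = P(N_n = j), with p_0 = [1]. Condition on τ_1: p_n(0) = P(τ > n), and for j >= 1, p_n(j) = Σ_{k<=n} f(k)·p_{n−k}(j−1)
p_1 = [1/2, 1/2]  (j = 0..1)
p_2 = [1/2, 1/4, 1/4]  (j = 0..2)
p_3 = [1/3, 5/12, 1/8, 1/8]  (j = 0..3)
p_4 = [1/6, 5/12, 7/24, 1/16, 1/16]  (j = 0..4)
p_5 = [0, 5/12, 1/3, 3/16, 1/32, 1/32]  (j = 0..5)
E[N_5] = Σ j·p_5(j) = 185/96;  E[N_5²] = Σ j²·p_5(j) = 151/32
Var[N_5] = 151/32 − (185/96)² = 9263/9216


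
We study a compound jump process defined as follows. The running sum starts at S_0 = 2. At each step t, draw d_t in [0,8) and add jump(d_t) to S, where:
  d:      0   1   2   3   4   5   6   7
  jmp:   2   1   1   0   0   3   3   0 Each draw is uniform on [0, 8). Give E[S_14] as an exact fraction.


39/2

Outcome values over d=0..7: [2, 1, 1, 0, 0, 3, 3, 0]
Σy = 10, Σy² = 24, M = 8
μ = 10/8 = 5/4,  σ² = 24/8 − (5/4)² = 23/16
E[S_14] = 2 + 14·(5/4) = 39/2


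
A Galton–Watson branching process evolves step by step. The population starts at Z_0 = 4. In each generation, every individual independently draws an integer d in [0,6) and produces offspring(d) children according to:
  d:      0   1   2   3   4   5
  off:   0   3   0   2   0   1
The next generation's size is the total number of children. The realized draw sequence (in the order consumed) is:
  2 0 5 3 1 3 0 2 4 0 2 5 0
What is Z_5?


0

gen 0: Z_0=4, draws=[2, 0, 5, 3], offspring=[0, 0, 1, 2], Z_1=3
gen 1: Z_1=3, draws=[1, 3, 0], offspring=[3, 2, 0], Z_2=5
gen 2: Z_2=5, draws=[2, 4, 0, 2, 5], offspring=[0, 0, 0, 0, 1], Z_3=1
gen 3: Z_3=1, draws=[0], offspring=[0], Z_4=0
gen 4: Z_4=0, draws=[], offspring=[], Z_5=0


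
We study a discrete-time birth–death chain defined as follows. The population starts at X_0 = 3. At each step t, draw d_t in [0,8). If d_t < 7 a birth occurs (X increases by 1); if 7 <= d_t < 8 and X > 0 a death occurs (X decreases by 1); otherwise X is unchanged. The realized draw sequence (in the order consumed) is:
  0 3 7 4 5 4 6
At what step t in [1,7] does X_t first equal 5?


2

t=0: X=3, d=0 → birth, X_1=4
t=1: X=4, d=3 → birth, X_2=5
t=2: X=5, d=7 → death, X_3=4
t=3: X=4, d=4 → birth, X_4=5
t=4: X=5, d=5 → birth, X_5=6
t=5: X=6, d=4 → birth, X_6=7
t=6: X=7, d=6 → birth, X_7=8


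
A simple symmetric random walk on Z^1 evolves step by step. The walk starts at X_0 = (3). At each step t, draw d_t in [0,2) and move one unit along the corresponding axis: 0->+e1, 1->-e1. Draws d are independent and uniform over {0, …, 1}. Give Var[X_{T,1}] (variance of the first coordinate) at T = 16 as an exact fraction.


16

Outcome values over d=0..1: [1, -1]
Σy = 0, Σy² = 2, M = 2
μ = 0/2 = 0,  σ² = 2/2 − (0)² = 1
Independent increments: Var[X_16] = 16·σ² = 16·(1) = 16


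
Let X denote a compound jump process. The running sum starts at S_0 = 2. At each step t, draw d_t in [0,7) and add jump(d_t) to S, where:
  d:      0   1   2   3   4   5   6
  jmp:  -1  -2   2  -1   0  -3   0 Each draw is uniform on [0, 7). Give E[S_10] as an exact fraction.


-36/7

Outcome values over d=0..6: [-1, -2, 2, -1, 0, -3, 0]
Σy = -5, Σy² = 19, M = 7
μ = -5/7 = -5/7,  σ² = 19/7 − (-5/7)² = 108/49
E[S_10] = 2 + 10·(-5/7) = -36/7


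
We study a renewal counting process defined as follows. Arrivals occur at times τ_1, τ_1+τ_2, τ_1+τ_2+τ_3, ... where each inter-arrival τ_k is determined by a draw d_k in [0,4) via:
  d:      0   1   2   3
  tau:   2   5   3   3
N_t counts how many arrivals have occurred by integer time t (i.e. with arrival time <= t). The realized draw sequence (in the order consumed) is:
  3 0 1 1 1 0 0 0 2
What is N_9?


2

draw d_1=3: τ_1=3, arrival time A_1=3
draw d_2=0: τ_2=2, arrival time A_2=5
draw d_3=1: τ_3=5, arrival time A_3=10
draw d_4=1: τ_4=5, arrival time A_4=15
draw d_5=1: τ_5=5, arrival time A_5=20
draw d_6=0: τ_6=2, arrival time A_6=22
draw d_7=0: τ_7=2, arrival time A_7=24
draw d_8=0: τ_8=2, arrival time A_8=26
draw d_9=2: τ_9=3, arrival time A_9=29
N_t over t=0..9: 0:0 1:0 2:0 3:1 4:1 5:2 6:2 7:2 8:2 9:2
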